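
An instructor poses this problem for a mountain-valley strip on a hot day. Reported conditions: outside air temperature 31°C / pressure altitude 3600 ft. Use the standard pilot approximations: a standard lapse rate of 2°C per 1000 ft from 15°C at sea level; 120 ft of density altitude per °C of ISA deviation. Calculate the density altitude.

ISA temperature at 3600 ft = 15 − 2 × (3600/1000) = 7.8°C.
ISA deviation = 31 − 7.8 = +23.2°C.
Density altitude = 3600 + 120 × (23.2) = 3600 + (+2784) = 6384 ft.

6384 ft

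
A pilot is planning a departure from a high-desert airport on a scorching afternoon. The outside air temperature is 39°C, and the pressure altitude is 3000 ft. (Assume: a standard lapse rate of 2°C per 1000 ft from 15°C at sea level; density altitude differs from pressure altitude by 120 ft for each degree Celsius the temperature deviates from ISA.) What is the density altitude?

6600 ft

ISA temperature at 3000 ft = 15 − 2 × (3000/1000) = 9°C.
ISA deviation = 39 − 9 = +30°C.
Density altitude = 3000 + 120 × (30) = 3000 + (+3600) = 6600 ft.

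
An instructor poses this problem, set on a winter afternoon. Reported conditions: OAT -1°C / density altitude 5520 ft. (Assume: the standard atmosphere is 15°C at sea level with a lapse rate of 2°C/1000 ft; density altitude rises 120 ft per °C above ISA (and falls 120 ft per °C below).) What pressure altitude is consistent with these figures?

6000 ft

DA = PA + 120 × (OAT − (15 − 2·PA/1000)) = PA + 120·OAT − 1800 + 0.24·PA = 1.24·PA + 120·OAT − 1800.
So 1.24·PA = 5520 − 120 × (-1) + 1800 = 7440.
PA = 7440 / 1.24 = 6000 ft.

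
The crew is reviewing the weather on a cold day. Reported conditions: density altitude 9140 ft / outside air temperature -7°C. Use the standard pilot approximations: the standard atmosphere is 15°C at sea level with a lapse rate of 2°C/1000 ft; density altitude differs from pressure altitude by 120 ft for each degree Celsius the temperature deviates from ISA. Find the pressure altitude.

DA = PA + 120 × (OAT − (15 − 2·PA/1000)) = PA + 120·OAT − 1800 + 0.24·PA = 1.24·PA + 120·OAT − 1800.
So 1.24·PA = 9140 − 120 × (-7) + 1800 = 11780.
PA = 11780 / 1.24 = 9500 ft.

9500 ft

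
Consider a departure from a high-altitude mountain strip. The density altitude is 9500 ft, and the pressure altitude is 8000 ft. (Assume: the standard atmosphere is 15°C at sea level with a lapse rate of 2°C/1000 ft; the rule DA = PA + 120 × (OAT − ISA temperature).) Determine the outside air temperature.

Density altitude − pressure altitude = 9500 − 8000 = +1500 ft.
At 120 ft/°C that is an ISA deviation of 1500/120 = +12.5°C.
ISA temperature at 8000 ft = 15 − 2 × (8000/1000) = -1°C.
OAT = ISA + deviation = -1 + (+12.5) = 11.5°C.

11.5°C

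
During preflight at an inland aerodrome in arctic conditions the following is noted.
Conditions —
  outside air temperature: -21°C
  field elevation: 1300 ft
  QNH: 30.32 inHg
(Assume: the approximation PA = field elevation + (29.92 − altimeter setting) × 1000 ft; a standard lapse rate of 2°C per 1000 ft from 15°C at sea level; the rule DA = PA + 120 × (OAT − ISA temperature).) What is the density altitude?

Pressure altitude = 1300 + (29.92 − 30.32) × 1000 = 1300 + (-400) = 900 ft.
ISA temperature at 900 ft = 15 − 2 × (900/1000) = 13.2°C.
ISA deviation = -21 − 13.2 = -34.2°C.
Density altitude = 900 + 120 × (-34.2) = -3204 ft.

-3204 ft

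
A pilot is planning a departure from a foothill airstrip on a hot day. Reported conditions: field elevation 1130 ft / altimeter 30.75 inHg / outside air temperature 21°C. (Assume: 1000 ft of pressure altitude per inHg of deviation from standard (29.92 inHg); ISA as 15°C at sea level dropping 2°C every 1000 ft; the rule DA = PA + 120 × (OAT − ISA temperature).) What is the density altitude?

1092 ft

Pressure altitude = 1130 + (29.92 − 30.75) × 1000 = 1130 + (-830) = 300 ft.
ISA temperature at 300 ft = 15 − 2 × (300/1000) = 14.4°C.
ISA deviation = 21 − 14.4 = +6.6°C.
Density altitude = 300 + 120 × (6.6) = 1092 ft.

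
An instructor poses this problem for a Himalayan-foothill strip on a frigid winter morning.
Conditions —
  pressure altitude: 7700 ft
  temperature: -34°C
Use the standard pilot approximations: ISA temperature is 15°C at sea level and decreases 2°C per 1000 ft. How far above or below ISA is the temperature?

ISA temperature at 7700 ft = 15 − 2 × (7700/1000) = -0.4°C.
Deviation = OAT − ISA = -34 − (-0.4) = -33.6°C.

ISA-33.6°C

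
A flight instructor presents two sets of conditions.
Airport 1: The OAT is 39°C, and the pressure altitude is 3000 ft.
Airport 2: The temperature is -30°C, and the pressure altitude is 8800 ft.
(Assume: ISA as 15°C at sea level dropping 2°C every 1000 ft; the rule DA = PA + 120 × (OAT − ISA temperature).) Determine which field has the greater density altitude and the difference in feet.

Airport 1 by 1088 ft

Airport 1: ISA temp = 9°C, deviation +30°C, DA = 3000 + 120 × 30 = 6600 ft.
Airport 2: ISA temp = -2.6°C, deviation -27.4°C, DA = 8800 + 120 × (-27.4) = 5512 ft.
Airport 1 is higher by 6600 − 5512 = 1088 ft.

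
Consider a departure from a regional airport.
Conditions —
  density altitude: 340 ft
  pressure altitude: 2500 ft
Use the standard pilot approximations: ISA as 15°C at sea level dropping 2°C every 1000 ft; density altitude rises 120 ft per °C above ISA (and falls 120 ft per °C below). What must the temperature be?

Density altitude − pressure altitude = 340 − 2500 = -2160 ft.
At 120 ft/°C that is an ISA deviation of -2160/120 = -18°C.
ISA temperature at 2500 ft = 15 − 2 × (2500/1000) = 10°C.
OAT = ISA + deviation = 10 + (-18) = -8°C.

-8°C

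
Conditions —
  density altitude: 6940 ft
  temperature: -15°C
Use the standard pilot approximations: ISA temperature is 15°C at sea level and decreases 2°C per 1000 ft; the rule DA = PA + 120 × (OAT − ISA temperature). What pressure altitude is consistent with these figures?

8500 ft

DA = PA + 120 × (OAT − (15 − 2·PA/1000)) = PA + 120·OAT − 1800 + 0.24·PA = 1.24·PA + 120·OAT − 1800.
So 1.24·PA = 6940 − 120 × (-15) + 1800 = 10540.
PA = 10540 / 1.24 = 8500 ft.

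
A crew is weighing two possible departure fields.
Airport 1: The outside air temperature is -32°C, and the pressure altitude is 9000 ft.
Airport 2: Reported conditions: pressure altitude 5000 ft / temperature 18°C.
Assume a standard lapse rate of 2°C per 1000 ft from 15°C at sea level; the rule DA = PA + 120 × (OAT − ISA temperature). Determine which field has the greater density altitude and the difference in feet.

Airport 2 by 1040 ft

Airport 1: ISA temp = -3°C, deviation -29°C, DA = 9000 + 120 × (-29) = 5520 ft.
Airport 2: ISA temp = 5°C, deviation +13°C, DA = 5000 + 120 × 13 = 6560 ft.
Airport 2 is higher by 6560 − 5520 = 1040 ft.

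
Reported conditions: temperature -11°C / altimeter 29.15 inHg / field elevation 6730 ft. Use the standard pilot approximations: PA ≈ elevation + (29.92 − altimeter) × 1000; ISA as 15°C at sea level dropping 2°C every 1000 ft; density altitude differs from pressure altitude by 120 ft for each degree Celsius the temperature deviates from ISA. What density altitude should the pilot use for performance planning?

6180 ft

Pressure altitude = 6730 + (29.92 − 29.15) × 1000 = 6730 + (+770) = 7500 ft.
ISA temperature at 7500 ft = 15 − 2 × (7500/1000) = 0°C.
ISA deviation = -11 − 0 = -11°C.
Density altitude = 7500 + 120 × (-11) = 6180 ft.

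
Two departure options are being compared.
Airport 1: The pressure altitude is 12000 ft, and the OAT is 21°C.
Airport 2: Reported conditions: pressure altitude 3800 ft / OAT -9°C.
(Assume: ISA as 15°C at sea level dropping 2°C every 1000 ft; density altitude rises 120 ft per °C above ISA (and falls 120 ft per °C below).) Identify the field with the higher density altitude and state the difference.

Airport 1: ISA temp = -9°C, deviation +30°C, DA = 12000 + 120 × 30 = 15600 ft.
Airport 2: ISA temp = 7.4°C, deviation -16.4°C, DA = 3800 + 120 × (-16.4) = 1832 ft.
Airport 1 is higher by 15600 − 1832 = 13768 ft.

Airport 1 by 13768 ft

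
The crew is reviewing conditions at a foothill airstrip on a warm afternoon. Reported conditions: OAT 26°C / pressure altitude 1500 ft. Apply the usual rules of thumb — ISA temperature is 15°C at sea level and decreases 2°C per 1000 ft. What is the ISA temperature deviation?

ISA+14°C

ISA temperature at 1500 ft = 15 − 2 × (1500/1000) = 12°C.
Deviation = OAT − ISA = 26 − 12 = +14°C.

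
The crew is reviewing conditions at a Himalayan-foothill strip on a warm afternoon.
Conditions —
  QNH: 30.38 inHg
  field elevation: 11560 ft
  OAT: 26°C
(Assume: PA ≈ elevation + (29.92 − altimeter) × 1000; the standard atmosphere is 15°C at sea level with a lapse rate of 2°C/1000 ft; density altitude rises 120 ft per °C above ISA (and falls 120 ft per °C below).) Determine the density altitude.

15084 ft

Pressure altitude = 11560 + (29.92 − 30.38) × 1000 = 11560 + (-460) = 11100 ft.
ISA temperature at 11100 ft = 15 − 2 × (11100/1000) = -7.2°C.
ISA deviation = 26 − (-7.2) = +33.2°C.
Density altitude = 11100 + 120 × (33.2) = 15084 ft.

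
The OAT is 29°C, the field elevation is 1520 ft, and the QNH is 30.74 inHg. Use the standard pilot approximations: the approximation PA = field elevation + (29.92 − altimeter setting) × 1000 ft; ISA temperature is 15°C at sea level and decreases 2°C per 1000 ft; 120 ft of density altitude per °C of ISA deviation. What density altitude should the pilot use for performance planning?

2548 ft

Pressure altitude = 1520 + (29.92 − 30.74) × 1000 = 1520 + (-820) = 700 ft.
ISA temperature at 700 ft = 15 − 2 × (700/1000) = 13.6°C.
ISA deviation = 29 − 13.6 = +15.4°C.
Density altitude = 700 + 120 × (15.4) = 2548 ft.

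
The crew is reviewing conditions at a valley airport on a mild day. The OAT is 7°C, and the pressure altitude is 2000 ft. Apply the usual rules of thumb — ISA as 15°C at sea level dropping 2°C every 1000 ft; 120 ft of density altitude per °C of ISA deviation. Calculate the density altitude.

1520 ft

ISA temperature at 2000 ft = 15 − 2 × (2000/1000) = 11°C.
ISA deviation = 7 − 11 = -4°C.
Density altitude = 2000 + 120 × (-4) = 2000 + (-480) = 1520 ft.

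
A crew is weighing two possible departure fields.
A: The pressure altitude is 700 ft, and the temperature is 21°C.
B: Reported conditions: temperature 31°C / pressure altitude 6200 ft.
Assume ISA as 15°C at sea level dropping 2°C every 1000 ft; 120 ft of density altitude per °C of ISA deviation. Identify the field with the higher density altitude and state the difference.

B by 8020 ft

A: ISA temp = 13.6°C, deviation +7.4°C, DA = 700 + 120 × 7.4 = 1588 ft.
B: ISA temp = 2.6°C, deviation +28.4°C, DA = 6200 + 120 × 28.4 = 9608 ft.
B is higher by 9608 − 1588 = 8020 ft.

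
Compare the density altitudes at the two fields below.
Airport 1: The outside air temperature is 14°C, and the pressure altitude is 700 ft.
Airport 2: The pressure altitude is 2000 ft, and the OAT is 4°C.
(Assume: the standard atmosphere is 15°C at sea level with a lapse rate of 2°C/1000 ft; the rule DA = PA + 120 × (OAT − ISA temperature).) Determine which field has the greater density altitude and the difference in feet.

Airport 2 by 412 ft

Airport 1: ISA temp = 13.6°C, deviation +0.4°C, DA = 700 + 120 × 0.4 = 748 ft.
Airport 2: ISA temp = 11°C, deviation -7°C, DA = 2000 + 120 × (-7) = 1160 ft.
Airport 2 is higher by 1160 − 748 = 412 ft.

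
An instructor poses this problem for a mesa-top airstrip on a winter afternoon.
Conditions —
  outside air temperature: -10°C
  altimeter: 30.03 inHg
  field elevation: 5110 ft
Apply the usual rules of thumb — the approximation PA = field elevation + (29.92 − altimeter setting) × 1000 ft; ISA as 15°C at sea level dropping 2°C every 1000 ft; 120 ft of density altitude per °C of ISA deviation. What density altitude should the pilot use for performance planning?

3200 ft

Pressure altitude = 5110 + (29.92 − 30.03) × 1000 = 5110 + (-110) = 5000 ft.
ISA temperature at 5000 ft = 15 − 2 × (5000/1000) = 5°C.
ISA deviation = -10 − 5 = -15°C.
Density altitude = 5000 + 120 × (-15) = 3200 ft.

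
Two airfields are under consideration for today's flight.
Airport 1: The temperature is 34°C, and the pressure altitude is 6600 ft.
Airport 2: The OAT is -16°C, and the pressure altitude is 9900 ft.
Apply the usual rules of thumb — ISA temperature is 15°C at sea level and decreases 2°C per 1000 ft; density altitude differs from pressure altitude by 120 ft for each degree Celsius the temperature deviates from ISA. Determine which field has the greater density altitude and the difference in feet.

Airport 1 by 1908 ft

Airport 1: ISA temp = 1.8°C, deviation +32.2°C, DA = 6600 + 120 × 32.2 = 10464 ft.
Airport 2: ISA temp = -4.8°C, deviation -11.2°C, DA = 9900 + 120 × (-11.2) = 8556 ft.
Airport 1 is higher by 10464 − 8556 = 1908 ft.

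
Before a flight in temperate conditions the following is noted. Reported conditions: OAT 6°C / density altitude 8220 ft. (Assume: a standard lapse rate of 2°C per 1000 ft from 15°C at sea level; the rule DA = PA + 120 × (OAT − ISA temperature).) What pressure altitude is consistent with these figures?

7500 ft

DA = PA + 120 × (OAT − (15 − 2·PA/1000)) = PA + 120·OAT − 1800 + 0.24·PA = 1.24·PA + 120·OAT − 1800.
So 1.24·PA = 8220 − 120 × 6 + 1800 = 9300.
PA = 9300 / 1.24 = 7500 ft.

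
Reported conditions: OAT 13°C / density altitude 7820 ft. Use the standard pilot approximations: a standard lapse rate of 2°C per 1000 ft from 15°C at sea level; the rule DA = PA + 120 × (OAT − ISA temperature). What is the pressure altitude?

6500 ft

DA = PA + 120 × (OAT − (15 − 2·PA/1000)) = PA + 120·OAT − 1800 + 0.24·PA = 1.24·PA + 120·OAT − 1800.
So 1.24·PA = 7820 − 120 × 13 + 1800 = 8060.
PA = 8060 / 1.24 = 6500 ft.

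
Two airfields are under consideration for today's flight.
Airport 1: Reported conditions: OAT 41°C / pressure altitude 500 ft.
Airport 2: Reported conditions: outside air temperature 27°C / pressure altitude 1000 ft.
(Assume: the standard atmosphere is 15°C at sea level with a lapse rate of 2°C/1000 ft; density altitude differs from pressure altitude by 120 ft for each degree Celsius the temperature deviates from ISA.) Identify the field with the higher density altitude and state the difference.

Airport 1: ISA temp = 14°C, deviation +27°C, DA = 500 + 120 × 27 = 3740 ft.
Airport 2: ISA temp = 13°C, deviation +14°C, DA = 1000 + 120 × 14 = 2680 ft.
Airport 1 is higher by 3740 − 2680 = 1060 ft.

Airport 1 by 1060 ft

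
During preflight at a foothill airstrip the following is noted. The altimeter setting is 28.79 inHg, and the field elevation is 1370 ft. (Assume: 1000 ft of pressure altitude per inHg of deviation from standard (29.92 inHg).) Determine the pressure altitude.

Pressure correction = (29.92 − 28.79) × 1000 = +1130 ft.
Pressure altitude = 1370 + (+1130) = 2500 ft.

2500 ft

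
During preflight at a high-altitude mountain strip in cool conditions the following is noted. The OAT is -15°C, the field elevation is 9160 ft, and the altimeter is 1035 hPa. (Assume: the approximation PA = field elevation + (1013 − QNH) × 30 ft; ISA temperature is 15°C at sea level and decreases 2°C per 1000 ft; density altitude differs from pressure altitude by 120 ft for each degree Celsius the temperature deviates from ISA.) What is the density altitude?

Pressure altitude = 9160 + (1013 − 1035) × 30 = 9160 + (-660) = 8500 ft.
ISA temperature at 8500 ft = 15 − 2 × (8500/1000) = -2°C.
ISA deviation = -15 − (-2) = -13°C.
Density altitude = 8500 + 120 × (-13) = 6940 ft.

6940 ft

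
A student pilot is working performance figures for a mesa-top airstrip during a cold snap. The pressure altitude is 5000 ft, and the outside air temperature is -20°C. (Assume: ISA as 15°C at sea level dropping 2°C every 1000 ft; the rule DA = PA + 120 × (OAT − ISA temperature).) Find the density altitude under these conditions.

ISA temperature at 5000 ft = 15 − 2 × (5000/1000) = 5°C.
ISA deviation = -20 − 5 = -25°C.
Density altitude = 5000 + 120 × (-25) = 5000 + (-3000) = 2000 ft.

2000 ft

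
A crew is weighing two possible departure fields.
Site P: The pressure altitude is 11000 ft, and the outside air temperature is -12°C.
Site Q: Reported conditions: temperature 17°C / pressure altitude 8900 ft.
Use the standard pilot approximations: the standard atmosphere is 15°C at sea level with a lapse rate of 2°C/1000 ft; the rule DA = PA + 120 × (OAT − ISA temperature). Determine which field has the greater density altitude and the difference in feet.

Site P: ISA temp = -7°C, deviation -5°C, DA = 11000 + 120 × (-5) = 10400 ft.
Site Q: ISA temp = -2.8°C, deviation +19.8°C, DA = 8900 + 120 × 19.8 = 11276 ft.
Site Q is higher by 11276 − 10400 = 876 ft.

Site Q by 876 ft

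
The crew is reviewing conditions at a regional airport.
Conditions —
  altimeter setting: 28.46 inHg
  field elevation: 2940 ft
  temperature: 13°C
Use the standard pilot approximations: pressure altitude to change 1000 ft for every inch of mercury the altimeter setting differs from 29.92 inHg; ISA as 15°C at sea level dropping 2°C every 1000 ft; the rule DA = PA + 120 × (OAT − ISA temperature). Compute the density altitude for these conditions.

5216 ft

Pressure altitude = 2940 + (29.92 − 28.46) × 1000 = 2940 + (+1460) = 4400 ft.
ISA temperature at 4400 ft = 15 − 2 × (4400/1000) = 6.2°C.
ISA deviation = 13 − 6.2 = +6.8°C.
Density altitude = 4400 + 120 × (6.8) = 5216 ft.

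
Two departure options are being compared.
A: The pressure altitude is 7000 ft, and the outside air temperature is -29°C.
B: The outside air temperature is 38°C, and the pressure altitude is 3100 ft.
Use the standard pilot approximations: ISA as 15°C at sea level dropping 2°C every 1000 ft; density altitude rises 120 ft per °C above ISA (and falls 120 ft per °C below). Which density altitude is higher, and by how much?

A: ISA temp = 1°C, deviation -30°C, DA = 7000 + 120 × (-30) = 3400 ft.
B: ISA temp = 8.8°C, deviation +29.2°C, DA = 3100 + 120 × 29.2 = 6604 ft.
B is higher by 6604 − 3400 = 3204 ft.

B by 3204 ft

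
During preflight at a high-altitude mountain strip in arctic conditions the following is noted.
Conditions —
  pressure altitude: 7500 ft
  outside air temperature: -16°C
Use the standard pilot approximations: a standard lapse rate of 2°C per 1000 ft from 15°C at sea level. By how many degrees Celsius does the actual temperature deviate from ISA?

ISA temperature at 7500 ft = 15 − 2 × (7500/1000) = 0°C.
Deviation = OAT − ISA = -16 − 0 = -16°C.

ISA-16°C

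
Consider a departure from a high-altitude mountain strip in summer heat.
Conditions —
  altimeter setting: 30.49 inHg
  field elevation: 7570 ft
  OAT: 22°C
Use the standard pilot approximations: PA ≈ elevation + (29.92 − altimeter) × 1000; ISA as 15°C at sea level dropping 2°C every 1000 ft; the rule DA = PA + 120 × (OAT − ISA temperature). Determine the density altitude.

Pressure altitude = 7570 + (29.92 − 30.49) × 1000 = 7570 + (-570) = 7000 ft.
ISA temperature at 7000 ft = 15 − 2 × (7000/1000) = 1°C.
ISA deviation = 22 − 1 = +21°C.
Density altitude = 7000 + 120 × (21) = 9520 ft.

9520 ft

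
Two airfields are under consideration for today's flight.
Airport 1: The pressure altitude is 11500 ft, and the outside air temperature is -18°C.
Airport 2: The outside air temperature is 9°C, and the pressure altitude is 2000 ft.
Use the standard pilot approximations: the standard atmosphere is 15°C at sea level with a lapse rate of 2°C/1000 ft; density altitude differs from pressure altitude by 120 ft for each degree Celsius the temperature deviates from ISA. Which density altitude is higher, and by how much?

Airport 1 by 8540 ft

Airport 1: ISA temp = -8°C, deviation -10°C, DA = 11500 + 120 × (-10) = 10300 ft.
Airport 2: ISA temp = 11°C, deviation -2°C, DA = 2000 + 120 × (-2) = 1760 ft.
Airport 1 is higher by 10300 − 1760 = 8540 ft.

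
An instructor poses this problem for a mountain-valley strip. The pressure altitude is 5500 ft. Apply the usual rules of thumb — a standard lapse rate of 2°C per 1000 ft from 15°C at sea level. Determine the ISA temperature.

ISA temperature = 15 − 2 × (5500/1000) = 15 − 11 = 4°C.

4°C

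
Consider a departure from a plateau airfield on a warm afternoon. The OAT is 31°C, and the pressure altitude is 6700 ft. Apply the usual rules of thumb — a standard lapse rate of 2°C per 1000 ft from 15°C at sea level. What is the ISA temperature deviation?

ISA+29.4°C

ISA temperature at 6700 ft = 15 − 2 × (6700/1000) = 1.6°C.
Deviation = OAT − ISA = 31 − 1.6 = +29.4°C.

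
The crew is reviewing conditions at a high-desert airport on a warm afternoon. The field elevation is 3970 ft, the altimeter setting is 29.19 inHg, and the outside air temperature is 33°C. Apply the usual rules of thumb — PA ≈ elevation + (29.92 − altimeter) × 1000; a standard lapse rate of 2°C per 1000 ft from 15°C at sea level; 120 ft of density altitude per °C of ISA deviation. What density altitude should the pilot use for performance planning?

7988 ft

Pressure altitude = 3970 + (29.92 − 29.19) × 1000 = 3970 + (+730) = 4700 ft.
ISA temperature at 4700 ft = 15 − 2 × (4700/1000) = 5.6°C.
ISA deviation = 33 − 5.6 = +27.4°C.
Density altitude = 4700 + 120 × (27.4) = 7988 ft.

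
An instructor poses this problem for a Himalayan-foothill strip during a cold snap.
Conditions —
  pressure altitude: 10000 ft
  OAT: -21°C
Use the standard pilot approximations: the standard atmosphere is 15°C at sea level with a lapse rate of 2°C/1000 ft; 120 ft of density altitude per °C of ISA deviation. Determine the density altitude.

8080 ft

ISA temperature at 10000 ft = 15 − 2 × (10000/1000) = -5°C.
ISA deviation = -21 − (-5) = -16°C.
Density altitude = 10000 + 120 × (-16) = 10000 + (-1920) = 8080 ft.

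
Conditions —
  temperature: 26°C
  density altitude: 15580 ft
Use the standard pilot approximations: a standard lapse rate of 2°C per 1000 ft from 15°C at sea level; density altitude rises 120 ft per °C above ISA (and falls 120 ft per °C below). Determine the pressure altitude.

DA = PA + 120 × (OAT − (15 − 2·PA/1000)) = PA + 120·OAT − 1800 + 0.24·PA = 1.24·PA + 120·OAT − 1800.
So 1.24·PA = 15580 − 120 × 26 + 1800 = 14260.
PA = 14260 / 1.24 = 11500 ft.

11500 ft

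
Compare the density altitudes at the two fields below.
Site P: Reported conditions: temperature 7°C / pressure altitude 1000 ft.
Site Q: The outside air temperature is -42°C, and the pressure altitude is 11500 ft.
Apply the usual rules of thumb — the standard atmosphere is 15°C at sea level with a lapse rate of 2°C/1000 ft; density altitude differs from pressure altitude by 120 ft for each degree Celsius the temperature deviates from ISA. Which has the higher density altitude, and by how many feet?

Site Q by 7140 ft

Site P: ISA temp = 13°C, deviation -6°C, DA = 1000 + 120 × (-6) = 280 ft.
Site Q: ISA temp = -8°C, deviation -34°C, DA = 11500 + 120 × (-34) = 7420 ft.
Site Q is higher by 7420 − 280 = 7140 ft.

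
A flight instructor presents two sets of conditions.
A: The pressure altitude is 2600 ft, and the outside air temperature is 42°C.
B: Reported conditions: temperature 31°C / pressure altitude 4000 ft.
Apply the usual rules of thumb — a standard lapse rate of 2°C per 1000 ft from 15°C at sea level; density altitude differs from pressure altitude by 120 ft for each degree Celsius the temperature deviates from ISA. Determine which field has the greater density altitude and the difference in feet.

B by 416 ft

A: ISA temp = 9.8°C, deviation +32.2°C, DA = 2600 + 120 × 32.2 = 6464 ft.
B: ISA temp = 7°C, deviation +24°C, DA = 4000 + 120 × 24 = 6880 ft.
B is higher by 6880 − 6464 = 416 ft.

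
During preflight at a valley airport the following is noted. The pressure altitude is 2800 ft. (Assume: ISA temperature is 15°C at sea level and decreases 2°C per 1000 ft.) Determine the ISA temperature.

ISA temperature = 15 − 2 × (2800/1000) = 15 − 5.6 = 9.4°C.

9.4°C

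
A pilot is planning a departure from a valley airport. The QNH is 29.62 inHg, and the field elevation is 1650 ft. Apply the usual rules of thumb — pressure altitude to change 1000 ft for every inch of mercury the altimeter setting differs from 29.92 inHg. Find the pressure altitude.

Pressure correction = (29.92 − 29.62) × 1000 = +300 ft.
Pressure altitude = 1650 + (+300) = 1950 ft.

1950 ft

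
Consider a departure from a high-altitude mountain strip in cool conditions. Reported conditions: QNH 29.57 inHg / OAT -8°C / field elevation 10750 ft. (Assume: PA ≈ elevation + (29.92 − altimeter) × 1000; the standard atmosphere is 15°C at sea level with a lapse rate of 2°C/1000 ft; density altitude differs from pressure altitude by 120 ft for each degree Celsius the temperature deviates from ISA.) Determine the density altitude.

Pressure altitude = 10750 + (29.92 − 29.57) × 1000 = 10750 + (+350) = 11100 ft.
ISA temperature at 11100 ft = 15 − 2 × (11100/1000) = -7.2°C.
ISA deviation = -8 − (-7.2) = -0.8°C.
Density altitude = 11100 + 120 × (-0.8) = 11004 ft.

11004 ft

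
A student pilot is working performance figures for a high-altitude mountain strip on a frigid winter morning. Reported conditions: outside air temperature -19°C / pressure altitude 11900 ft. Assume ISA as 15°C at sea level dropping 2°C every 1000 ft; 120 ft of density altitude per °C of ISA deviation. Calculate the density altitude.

10676 ft

ISA temperature at 11900 ft = 15 − 2 × (11900/1000) = -8.8°C.
ISA deviation = -19 − (-8.8) = -10.2°C.
Density altitude = 11900 + 120 × (-10.2) = 11900 + (-1224) = 10676 ft.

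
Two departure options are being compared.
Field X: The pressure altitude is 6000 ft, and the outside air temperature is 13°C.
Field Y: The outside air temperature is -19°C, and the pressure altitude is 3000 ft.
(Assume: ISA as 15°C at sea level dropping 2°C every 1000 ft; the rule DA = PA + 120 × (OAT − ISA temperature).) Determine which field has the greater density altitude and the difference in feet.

Field X: ISA temp = 3°C, deviation +10°C, DA = 6000 + 120 × 10 = 7200 ft.
Field Y: ISA temp = 9°C, deviation -28°C, DA = 3000 + 120 × (-28) = -360 ft.
Field X is higher by 7200 − (-360) = 7560 ft.

Field X by 7560 ft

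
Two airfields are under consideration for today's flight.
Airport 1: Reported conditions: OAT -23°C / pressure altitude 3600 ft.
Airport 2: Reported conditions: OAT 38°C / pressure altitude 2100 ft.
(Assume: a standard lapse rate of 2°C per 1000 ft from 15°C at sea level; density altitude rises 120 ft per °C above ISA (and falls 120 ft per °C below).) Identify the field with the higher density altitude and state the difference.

Airport 2 by 5460 ft

Airport 1: ISA temp = 7.8°C, deviation -30.8°C, DA = 3600 + 120 × (-30.8) = -96 ft.
Airport 2: ISA temp = 10.8°C, deviation +27.2°C, DA = 2100 + 120 × 27.2 = 5364 ft.
Airport 2 is higher by 5364 − (-96) = 5460 ft.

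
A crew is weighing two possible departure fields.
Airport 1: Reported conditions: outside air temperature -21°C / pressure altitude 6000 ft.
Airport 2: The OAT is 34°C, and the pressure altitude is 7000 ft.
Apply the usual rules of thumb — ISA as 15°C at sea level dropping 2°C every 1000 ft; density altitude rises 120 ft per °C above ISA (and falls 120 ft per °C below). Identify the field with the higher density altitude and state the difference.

Airport 1: ISA temp = 3°C, deviation -24°C, DA = 6000 + 120 × (-24) = 3120 ft.
Airport 2: ISA temp = 1°C, deviation +33°C, DA = 7000 + 120 × 33 = 10960 ft.
Airport 2 is higher by 10960 − 3120 = 7840 ft.

Airport 2 by 7840 ft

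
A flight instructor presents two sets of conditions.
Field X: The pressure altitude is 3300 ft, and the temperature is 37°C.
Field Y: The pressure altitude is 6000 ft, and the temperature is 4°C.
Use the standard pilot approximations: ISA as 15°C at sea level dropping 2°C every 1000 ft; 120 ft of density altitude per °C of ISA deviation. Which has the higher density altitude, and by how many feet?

Field X: ISA temp = 8.4°C, deviation +28.6°C, DA = 3300 + 120 × 28.6 = 6732 ft.
Field Y: ISA temp = 3°C, deviation +1°C, DA = 6000 + 120 × 1 = 6120 ft.
Field X is higher by 6732 − 6120 = 612 ft.

Field X by 612 ft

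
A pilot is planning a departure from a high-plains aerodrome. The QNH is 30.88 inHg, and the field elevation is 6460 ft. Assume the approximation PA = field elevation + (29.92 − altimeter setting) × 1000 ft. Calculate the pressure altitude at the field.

Pressure correction = (29.92 − 30.88) × 1000 = -960 ft.
Pressure altitude = 6460 + (-960) = 5500 ft.

5500 ft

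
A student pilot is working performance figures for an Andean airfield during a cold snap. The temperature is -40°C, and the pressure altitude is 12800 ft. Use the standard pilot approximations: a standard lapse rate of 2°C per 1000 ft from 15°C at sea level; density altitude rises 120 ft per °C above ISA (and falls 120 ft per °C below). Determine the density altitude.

ISA temperature at 12800 ft = 15 − 2 × (12800/1000) = -10.6°C.
ISA deviation = -40 − (-10.6) = -29.4°C.
Density altitude = 12800 + 120 × (-29.4) = 12800 + (-3528) = 9272 ft.

9272 ft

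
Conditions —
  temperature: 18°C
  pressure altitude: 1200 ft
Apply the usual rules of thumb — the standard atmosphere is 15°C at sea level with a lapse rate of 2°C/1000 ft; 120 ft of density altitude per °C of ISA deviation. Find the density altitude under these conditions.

ISA temperature at 1200 ft = 15 − 2 × (1200/1000) = 12.6°C.
ISA deviation = 18 − 12.6 = +5.4°C.
Density altitude = 1200 + 120 × (5.4) = 1200 + (+648) = 1848 ft.

1848 ft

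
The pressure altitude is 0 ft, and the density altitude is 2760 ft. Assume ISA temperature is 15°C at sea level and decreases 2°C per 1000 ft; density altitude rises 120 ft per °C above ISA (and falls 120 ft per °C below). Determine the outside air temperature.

Density altitude − pressure altitude = 2760 − 0 = +2760 ft.
At 120 ft/°C that is an ISA deviation of 2760/120 = +23°C.
ISA temperature at 0 ft = 15 − 2 × (0/1000) = 15°C.
OAT = ISA + deviation = 15 + (+23) = 38°C.

38°C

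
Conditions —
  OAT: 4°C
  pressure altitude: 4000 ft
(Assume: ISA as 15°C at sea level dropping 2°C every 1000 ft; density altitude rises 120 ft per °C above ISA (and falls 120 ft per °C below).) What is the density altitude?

ISA temperature at 4000 ft = 15 − 2 × (4000/1000) = 7°C.
ISA deviation = 4 − 7 = -3°C.
Density altitude = 4000 + 120 × (-3) = 4000 + (-360) = 3640 ft.

3640 ft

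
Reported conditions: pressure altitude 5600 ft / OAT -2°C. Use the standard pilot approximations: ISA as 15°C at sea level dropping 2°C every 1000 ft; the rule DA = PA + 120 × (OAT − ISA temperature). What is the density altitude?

ISA temperature at 5600 ft = 15 − 2 × (5600/1000) = 3.8°C.
ISA deviation = -2 − 3.8 = -5.8°C.
Density altitude = 5600 + 120 × (-5.8) = 5600 + (-696) = 4904 ft.

4904 ft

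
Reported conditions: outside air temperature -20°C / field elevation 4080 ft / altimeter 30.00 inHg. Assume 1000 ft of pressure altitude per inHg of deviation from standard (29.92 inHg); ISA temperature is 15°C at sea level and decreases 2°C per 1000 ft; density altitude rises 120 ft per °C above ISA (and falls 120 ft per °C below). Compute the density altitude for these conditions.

Pressure altitude = 4080 + (29.92 − 30.00) × 1000 = 4080 + (-80) = 4000 ft.
ISA temperature at 4000 ft = 15 − 2 × (4000/1000) = 7°C.
ISA deviation = -20 − 7 = -27°C.
Density altitude = 4000 + 120 × (-27) = 760 ft.

760 ft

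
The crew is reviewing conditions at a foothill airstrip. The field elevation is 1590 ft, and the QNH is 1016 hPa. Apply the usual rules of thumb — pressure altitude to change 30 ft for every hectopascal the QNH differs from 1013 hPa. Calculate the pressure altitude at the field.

Pressure correction = (1013 − 1016) × 30 = -90 ft.
Pressure altitude = 1590 + (-90) = 1500 ft.

1500 ft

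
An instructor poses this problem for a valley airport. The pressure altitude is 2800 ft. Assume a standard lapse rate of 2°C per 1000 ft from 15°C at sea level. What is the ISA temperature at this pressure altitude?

ISA temperature = 15 − 2 × (2800/1000) = 15 − 5.6 = 9.4°C.

9.4°C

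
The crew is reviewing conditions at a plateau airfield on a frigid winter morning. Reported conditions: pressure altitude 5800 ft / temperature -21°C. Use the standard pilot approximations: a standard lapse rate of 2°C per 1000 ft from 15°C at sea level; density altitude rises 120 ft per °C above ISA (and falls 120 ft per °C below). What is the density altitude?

2872 ft

ISA temperature at 5800 ft = 15 − 2 × (5800/1000) = 3.4°C.
ISA deviation = -21 − 3.4 = -24.4°C.
Density altitude = 5800 + 120 × (-24.4) = 5800 + (-2928) = 2872 ft.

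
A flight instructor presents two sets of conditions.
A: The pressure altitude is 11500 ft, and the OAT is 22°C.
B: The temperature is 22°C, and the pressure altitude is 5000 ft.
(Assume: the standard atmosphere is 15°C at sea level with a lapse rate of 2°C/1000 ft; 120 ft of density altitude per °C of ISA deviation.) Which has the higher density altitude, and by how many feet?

A by 8060 ft

A: ISA temp = -8°C, deviation +30°C, DA = 11500 + 120 × 30 = 15100 ft.
B: ISA temp = 5°C, deviation +17°C, DA = 5000 + 120 × 17 = 7040 ft.
A is higher by 15100 − 7040 = 8060 ft.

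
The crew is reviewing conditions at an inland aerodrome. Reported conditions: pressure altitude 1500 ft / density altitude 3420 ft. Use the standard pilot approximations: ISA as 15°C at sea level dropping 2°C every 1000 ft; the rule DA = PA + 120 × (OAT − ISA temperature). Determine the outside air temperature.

28°C

Density altitude − pressure altitude = 3420 − 1500 = +1920 ft.
At 120 ft/°C that is an ISA deviation of 1920/120 = +16°C.
ISA temperature at 1500 ft = 15 − 2 × (1500/1000) = 12°C.
OAT = ISA + deviation = 12 + (+16) = 28°C.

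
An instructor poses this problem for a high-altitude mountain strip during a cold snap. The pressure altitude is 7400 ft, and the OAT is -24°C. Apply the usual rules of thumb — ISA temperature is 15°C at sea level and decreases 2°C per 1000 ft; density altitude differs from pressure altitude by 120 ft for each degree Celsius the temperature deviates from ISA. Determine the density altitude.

ISA temperature at 7400 ft = 15 − 2 × (7400/1000) = 0.2°C.
ISA deviation = -24 − 0.2 = -24.2°C.
Density altitude = 7400 + 120 × (-24.2) = 7400 + (-2904) = 4496 ft.

4496 ft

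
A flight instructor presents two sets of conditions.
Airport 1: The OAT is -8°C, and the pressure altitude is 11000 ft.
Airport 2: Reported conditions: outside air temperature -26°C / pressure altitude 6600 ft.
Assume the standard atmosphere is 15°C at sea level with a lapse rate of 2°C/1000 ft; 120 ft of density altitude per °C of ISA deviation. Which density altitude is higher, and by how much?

Airport 1 by 7616 ft

Airport 1: ISA temp = -7°C, deviation -1°C, DA = 11000 + 120 × (-1) = 10880 ft.
Airport 2: ISA temp = 1.8°C, deviation -27.8°C, DA = 6600 + 120 × (-27.8) = 3264 ft.
Airport 1 is higher by 10880 − 3264 = 7616 ft.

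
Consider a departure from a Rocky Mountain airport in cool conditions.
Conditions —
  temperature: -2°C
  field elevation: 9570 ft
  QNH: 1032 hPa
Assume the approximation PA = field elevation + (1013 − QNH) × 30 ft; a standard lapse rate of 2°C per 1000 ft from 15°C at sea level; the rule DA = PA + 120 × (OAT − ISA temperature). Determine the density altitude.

Pressure altitude = 9570 + (1013 − 1032) × 30 = 9570 + (-570) = 9000 ft.
ISA temperature at 9000 ft = 15 − 2 × (9000/1000) = -3°C.
ISA deviation = -2 − (-3) = +1°C.
Density altitude = 9000 + 120 × (1) = 9120 ft.

9120 ft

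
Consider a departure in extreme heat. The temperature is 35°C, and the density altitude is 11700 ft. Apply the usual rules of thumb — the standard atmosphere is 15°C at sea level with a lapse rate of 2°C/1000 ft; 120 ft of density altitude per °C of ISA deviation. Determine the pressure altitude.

7500 ft

DA = PA + 120 × (OAT − (15 − 2·PA/1000)) = PA + 120·OAT − 1800 + 0.24·PA = 1.24·PA + 120·OAT − 1800.
So 1.24·PA = 11700 − 120 × 35 + 1800 = 9300.
PA = 9300 / 1.24 = 7500 ft.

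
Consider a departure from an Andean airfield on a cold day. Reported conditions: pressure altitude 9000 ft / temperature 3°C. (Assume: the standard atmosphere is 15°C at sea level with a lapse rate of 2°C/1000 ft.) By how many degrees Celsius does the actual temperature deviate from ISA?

ISA+6°C

ISA temperature at 9000 ft = 15 − 2 × (9000/1000) = -3°C.
Deviation = OAT − ISA = 3 − (-3) = +6°C.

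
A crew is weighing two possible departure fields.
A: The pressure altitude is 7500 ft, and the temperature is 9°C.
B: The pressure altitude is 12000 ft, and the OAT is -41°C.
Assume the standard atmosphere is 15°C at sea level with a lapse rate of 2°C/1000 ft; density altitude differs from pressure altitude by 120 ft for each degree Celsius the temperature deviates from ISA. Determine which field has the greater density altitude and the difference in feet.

A by 420 ft

A: ISA temp = 0°C, deviation +9°C, DA = 7500 + 120 × 9 = 8580 ft.
B: ISA temp = -9°C, deviation -32°C, DA = 12000 + 120 × (-32) = 8160 ft.
A is higher by 8580 − 8160 = 420 ft.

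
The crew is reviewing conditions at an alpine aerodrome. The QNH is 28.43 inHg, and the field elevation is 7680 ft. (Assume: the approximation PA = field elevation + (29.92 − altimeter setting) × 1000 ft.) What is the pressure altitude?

Pressure correction = (29.92 − 28.43) × 1000 = +1490 ft.
Pressure altitude = 7680 + (+1490) = 9170 ft.

9170 ft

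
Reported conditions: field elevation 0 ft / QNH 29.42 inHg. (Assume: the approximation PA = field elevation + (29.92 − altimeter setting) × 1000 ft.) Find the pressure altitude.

500 ft

Pressure correction = (29.92 − 29.42) × 1000 = +500 ft.
Pressure altitude = 0 + (+500) = 500 ft.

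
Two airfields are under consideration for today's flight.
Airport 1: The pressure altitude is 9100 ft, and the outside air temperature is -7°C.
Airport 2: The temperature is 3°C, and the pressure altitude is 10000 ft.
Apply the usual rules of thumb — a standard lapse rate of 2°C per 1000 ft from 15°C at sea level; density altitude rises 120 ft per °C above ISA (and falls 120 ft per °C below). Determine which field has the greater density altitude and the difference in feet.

Airport 1: ISA temp = -3.2°C, deviation -3.8°C, DA = 9100 + 120 × (-3.8) = 8644 ft.
Airport 2: ISA temp = -5°C, deviation +8°C, DA = 10000 + 120 × 8 = 10960 ft.
Airport 2 is higher by 10960 − 8644 = 2316 ft.

Airport 2 by 2316 ft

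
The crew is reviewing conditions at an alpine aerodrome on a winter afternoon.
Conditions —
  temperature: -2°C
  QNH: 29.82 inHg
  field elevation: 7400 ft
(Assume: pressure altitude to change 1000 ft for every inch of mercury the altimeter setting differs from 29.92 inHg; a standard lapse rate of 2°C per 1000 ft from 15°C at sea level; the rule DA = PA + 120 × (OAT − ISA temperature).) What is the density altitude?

Pressure altitude = 7400 + (29.92 − 29.82) × 1000 = 7400 + (+100) = 7500 ft.
ISA temperature at 7500 ft = 15 − 2 × (7500/1000) = 0°C.
ISA deviation = -2 − 0 = -2°C.
Density altitude = 7500 + 120 × (-2) = 7260 ft.

7260 ft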